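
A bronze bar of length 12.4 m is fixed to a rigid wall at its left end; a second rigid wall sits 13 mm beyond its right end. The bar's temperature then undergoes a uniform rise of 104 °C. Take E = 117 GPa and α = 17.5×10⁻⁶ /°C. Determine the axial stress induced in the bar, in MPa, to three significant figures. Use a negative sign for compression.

-90.3 MPa

Free thermal expansion αLΔT = 17.5e-6 · 12400 · 104 = 22.57 mm.
The walls engage after the gap closes; constrained expansion = 22.57 − 13 = 9.568 mm.
The walls impose strain ε = −(9.568)/12400 = -7.7161e-04; σ = Eε = 117000 · -7.7161e-04 = -90.28 MPa.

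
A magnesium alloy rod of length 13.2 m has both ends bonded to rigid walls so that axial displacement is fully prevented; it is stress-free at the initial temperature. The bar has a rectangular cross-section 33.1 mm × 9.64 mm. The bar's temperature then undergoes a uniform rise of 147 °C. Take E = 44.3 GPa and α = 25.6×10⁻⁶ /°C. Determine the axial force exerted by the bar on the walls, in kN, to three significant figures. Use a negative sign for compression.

-53.2 kN

Free thermal expansion αLΔT = 25.6e-6 · 13200 · 147 = 49.67 mm.
The walls impose strain ε = −(49.67)/13200 = -3.7632e-03; σ = Eε = 44300 · -3.7632e-03 = -166.7 MPa.
Wall reaction R = σ·A = -166.7·319.1 = -53190 N = -53.19 kN.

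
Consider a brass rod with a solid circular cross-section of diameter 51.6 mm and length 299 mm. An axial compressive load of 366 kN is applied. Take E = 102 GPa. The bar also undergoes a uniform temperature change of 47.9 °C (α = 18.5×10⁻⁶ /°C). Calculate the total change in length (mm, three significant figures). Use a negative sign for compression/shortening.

A = 2091 mm².
δ_mech = NL/(AE) = -366000·299/(2091·102000) = -0.5131 mm.
δ_thermal = αLΔT = 18.5e-6·299·47.9 = 0.265 mm.
δ = δ_mech + δ_thermal = -0.2481 mm.

-0.248 mm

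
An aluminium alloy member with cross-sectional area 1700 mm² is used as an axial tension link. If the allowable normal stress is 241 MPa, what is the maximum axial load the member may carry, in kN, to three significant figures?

410 kN

P_max = σ_allow · A = 241 · 1700 = 409700 N = 409.7 kN.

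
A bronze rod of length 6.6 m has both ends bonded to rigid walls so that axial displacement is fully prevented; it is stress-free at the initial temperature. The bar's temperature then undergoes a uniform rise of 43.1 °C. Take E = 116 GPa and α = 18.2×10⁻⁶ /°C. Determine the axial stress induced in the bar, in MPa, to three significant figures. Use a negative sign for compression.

-91.0 MPa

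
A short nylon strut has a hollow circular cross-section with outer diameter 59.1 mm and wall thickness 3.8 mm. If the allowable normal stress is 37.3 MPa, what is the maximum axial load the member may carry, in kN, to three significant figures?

A = 660.2 mm².
P_max = σ_allow · A = 37.3 · 660.2 = 24620 N = 24.62 kN.

24.6 kN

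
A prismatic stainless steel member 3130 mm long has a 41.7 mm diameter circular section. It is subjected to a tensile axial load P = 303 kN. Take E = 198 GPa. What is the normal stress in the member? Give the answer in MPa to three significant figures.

222 MPa

A = 1366 mm².
σ = N/A = 303000/1366 = 221.9 MPa.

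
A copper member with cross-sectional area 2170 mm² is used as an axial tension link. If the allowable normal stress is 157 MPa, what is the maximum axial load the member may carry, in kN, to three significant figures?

P_max = σ_allow · A = 157 · 2170 = 340700 N = 340.7 kN.

341 kN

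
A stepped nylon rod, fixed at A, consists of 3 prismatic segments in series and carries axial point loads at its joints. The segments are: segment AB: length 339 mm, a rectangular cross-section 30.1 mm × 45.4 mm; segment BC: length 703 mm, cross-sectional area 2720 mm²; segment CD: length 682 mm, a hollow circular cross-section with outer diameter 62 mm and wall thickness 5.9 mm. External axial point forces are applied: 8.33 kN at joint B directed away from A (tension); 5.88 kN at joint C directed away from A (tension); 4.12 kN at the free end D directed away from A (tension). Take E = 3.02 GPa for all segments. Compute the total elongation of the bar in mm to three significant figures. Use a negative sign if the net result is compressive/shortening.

3.26 mm

Internal axial forces (sectioning from the free end, tension +): N_CD = 4.12 kN, N_BC = 10 kN, N_AB = 18.33 kN.
A_AB = 1367 mm².
A_CD = 1040 mm².
δ_AB = 18330·339/(1367·3020) = 1.506 mm
δ_BC = 10000·703/(2720·3020) = 0.8558 mm
δ_CD = 4120·682/(1040·3020) = 0.8948 mm
δ = Σδ_i = 3.256 mm.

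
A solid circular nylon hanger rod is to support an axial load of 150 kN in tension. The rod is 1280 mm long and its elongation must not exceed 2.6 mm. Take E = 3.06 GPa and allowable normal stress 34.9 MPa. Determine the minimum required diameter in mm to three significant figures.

Required area A ≥ P/σ_allow = 150000/34.9 = 4298 mm².
For a solid circular section, d ≥ √(4A/π) = 73.98 mm.
Elongation limit: A ≥ PL/(Eδ_allow) = 150000·1280/(3060·2.6) = 24130 mm² ⇒ d ≥ 175.3 mm.
The elongation limit governs.

175 mm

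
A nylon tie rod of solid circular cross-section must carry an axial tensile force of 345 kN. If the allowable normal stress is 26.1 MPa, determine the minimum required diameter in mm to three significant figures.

130 mm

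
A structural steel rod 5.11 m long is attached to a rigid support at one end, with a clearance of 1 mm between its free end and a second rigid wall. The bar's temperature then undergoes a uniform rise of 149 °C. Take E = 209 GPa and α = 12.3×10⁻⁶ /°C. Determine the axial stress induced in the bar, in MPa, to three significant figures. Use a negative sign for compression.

-342 MPa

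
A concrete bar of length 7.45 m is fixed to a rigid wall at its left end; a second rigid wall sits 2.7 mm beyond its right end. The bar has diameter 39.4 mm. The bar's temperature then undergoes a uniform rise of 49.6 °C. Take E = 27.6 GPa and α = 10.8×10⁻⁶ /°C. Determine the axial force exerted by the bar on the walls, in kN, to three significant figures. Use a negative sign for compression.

-5.83 kN

Free thermal expansion αLΔT = 10.8e-6 · 7450 · 49.6 = 3.991 mm.
The walls engage after the gap closes; constrained expansion = 3.991 − 2.7 = 1.291 mm.
The walls impose strain ε = −(1.291)/7450 = -1.7326e-04; σ = Eε = 27600 · -1.7326e-04 = -4.782 MPa.
Wall reaction R = σ·A = -4.782·1219 = -5830 N = -5.83 kN.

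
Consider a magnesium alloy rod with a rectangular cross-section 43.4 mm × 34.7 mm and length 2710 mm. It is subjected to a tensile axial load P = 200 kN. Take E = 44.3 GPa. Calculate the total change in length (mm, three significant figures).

A = 1506 mm².
δ_mech = NL/(AE) = 200000·2710/(1506·44300) = 8.124 mm.

8.12 mm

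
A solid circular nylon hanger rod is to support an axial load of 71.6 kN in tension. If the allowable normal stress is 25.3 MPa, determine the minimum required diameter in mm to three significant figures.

Required area A ≥ P/σ_allow = 71600/25.3 = 2830 mm².
For a solid circular section, d ≥ √(4A/π) = 60.03 mm.

60.0 mm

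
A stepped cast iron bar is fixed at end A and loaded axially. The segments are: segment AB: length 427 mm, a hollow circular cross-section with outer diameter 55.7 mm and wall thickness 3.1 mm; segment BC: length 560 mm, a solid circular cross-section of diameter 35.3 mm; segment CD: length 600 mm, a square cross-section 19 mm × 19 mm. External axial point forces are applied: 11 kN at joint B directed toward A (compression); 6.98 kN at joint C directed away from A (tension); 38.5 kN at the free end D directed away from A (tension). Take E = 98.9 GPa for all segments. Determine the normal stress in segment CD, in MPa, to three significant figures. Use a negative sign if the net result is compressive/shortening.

107 MPa

Internal axial forces (sectioning from the free end, tension +): N_CD = 38.5 kN, N_BC = 45.48 kN, N_AB = 34.48 kN.
A_CD = 361 mm².
σ_CD = N_CD/A_CD = 38500/361 = 106.6 MPa.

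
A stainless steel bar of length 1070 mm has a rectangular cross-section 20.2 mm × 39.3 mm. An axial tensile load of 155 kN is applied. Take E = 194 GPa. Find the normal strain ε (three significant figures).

0.00101

A = 793.9 mm².
σ = N/A = 195.2 MPa; ε = σ/E = 195.2/194000 = 1.006e-03.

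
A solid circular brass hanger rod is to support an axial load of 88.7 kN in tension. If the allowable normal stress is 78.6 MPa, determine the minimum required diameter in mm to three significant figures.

37.9 mm

Required area A ≥ P/σ_allow = 88700/78.6 = 1128 mm².
For a solid circular section, d ≥ √(4A/π) = 37.91 mm.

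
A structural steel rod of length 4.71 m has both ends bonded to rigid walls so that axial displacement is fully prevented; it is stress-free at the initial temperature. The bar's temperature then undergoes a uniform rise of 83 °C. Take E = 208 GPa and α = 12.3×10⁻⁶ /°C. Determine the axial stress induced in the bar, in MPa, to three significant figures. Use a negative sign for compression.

-212 MPa

Free thermal expansion αLΔT = 12.3e-6 · 4710 · 83 = 4.808 mm.
The walls impose strain ε = −(4.808)/4710 = -1.0209e-03; σ = Eε = 208000 · -1.0209e-03 = -212.3 MPa.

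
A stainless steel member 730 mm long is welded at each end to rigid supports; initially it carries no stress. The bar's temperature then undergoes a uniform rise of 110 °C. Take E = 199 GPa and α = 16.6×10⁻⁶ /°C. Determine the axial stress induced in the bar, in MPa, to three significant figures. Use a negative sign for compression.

Free thermal expansion αLΔT = 16.6e-6 · 730 · 110 = 1.333 mm.
The walls impose strain ε = −(1.333)/730 = -1.8260e-03; σ = Eε = 199000 · -1.8260e-03 = -363.4 MPa.

-363 MPa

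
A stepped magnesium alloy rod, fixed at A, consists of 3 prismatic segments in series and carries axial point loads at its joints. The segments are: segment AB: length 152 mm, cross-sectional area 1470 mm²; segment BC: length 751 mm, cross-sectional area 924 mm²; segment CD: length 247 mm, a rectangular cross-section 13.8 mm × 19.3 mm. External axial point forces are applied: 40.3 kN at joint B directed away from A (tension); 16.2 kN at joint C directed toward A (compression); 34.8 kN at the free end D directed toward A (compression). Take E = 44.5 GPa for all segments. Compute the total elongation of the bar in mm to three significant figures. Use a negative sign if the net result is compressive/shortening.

Internal axial forces (sectioning from the free end, tension +): N_CD = -34.8 kN, N_BC = -51 kN, N_AB = -10.7 kN.
A_CD = 266.3 mm².
δ_AB = -10700·152/(1470·44500) = -0.02486 mm
δ_BC = -51000·751/(924·44500) = -0.9315 mm
δ_CD = -34800·247/(266.3·44500) = -0.7252 mm
δ = Σδ_i = -1.682 mm.

-1.68 mm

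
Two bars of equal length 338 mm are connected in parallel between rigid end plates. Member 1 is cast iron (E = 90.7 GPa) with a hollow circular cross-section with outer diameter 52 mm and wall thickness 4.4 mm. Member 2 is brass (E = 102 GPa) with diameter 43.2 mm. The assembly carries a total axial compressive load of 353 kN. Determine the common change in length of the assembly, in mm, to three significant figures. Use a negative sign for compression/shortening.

A_1 = 658 mm².
A_2 = 1466 mm².
Equal strain + equilibrium ⇒ each member carries load in proportion to AE: A₁E₁ = 59680000 N, A₂E₂ = 149500000 N, ΣAE = 209200000 N.
δ = PL/ΣAE = -353000·338/209200000 = -0.5704 mm.

-0.570 mm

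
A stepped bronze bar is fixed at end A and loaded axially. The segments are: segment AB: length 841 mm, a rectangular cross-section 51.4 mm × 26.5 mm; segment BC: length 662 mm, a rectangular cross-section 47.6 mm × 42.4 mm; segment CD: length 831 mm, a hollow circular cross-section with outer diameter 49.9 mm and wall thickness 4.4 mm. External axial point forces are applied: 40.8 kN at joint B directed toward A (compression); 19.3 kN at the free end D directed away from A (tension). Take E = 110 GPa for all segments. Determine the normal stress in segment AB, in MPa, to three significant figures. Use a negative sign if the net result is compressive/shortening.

-15.8 MPa

Internal axial forces (sectioning from the free end, tension +): N_CD = 19.3 kN, N_BC = 19.3 kN, N_AB = -21.5 kN.
A_AB = 1362 mm².
σ_AB = N_AB/A_AB = -21500/1362 = -15.78 MPa.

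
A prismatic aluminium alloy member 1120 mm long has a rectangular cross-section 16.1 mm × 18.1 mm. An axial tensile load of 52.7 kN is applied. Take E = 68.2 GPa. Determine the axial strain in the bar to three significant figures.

0.00265

A = 291.4 mm².
σ = N/A = 180.8 MPa; ε = σ/E = 180.8/68200 = 2.652e-03.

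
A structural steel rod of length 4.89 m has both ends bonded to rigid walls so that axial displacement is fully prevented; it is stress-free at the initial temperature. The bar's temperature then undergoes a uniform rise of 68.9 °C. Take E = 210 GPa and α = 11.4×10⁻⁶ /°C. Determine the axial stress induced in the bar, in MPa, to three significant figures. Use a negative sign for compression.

-165 MPa

Free thermal expansion αLΔT = 11.4e-6 · 4890 · 68.9 = 3.841 mm.
The walls impose strain ε = −(3.841)/4890 = -7.8546e-04; σ = Eε = 210000 · -7.8546e-04 = -164.9 MPa.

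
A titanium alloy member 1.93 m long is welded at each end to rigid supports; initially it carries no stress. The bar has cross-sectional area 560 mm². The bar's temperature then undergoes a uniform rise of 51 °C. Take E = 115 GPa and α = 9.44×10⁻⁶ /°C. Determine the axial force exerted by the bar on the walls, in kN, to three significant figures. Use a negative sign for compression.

-31.0 kN

Free thermal expansion αLΔT = 9.44e-6 · 1930 · 51 = 0.9292 mm.
The walls impose strain ε = −(0.9292)/1930 = -4.8144e-04; σ = Eε = 115000 · -4.8144e-04 = -55.37 MPa.
Wall reaction R = σ·A = -55.37·560 = -31000 N = -31 kN.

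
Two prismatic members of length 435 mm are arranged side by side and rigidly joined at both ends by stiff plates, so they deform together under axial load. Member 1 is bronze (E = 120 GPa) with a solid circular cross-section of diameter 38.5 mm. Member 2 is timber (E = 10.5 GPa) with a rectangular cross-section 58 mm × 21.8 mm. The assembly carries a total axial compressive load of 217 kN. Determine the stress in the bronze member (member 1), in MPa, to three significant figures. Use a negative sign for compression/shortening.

A_1 = 1164 mm².
A_2 = 1264 mm².
Equal strain + equilibrium ⇒ each member carries load in proportion to AE: A₁E₁ = 139700000 N, A₂E₂ = 13280000 N, ΣAE = 153000000 N.
σ₁ = P·E₁/ΣAE = -217000·120000/153000000 = -170.2 MPa.

-170 MPa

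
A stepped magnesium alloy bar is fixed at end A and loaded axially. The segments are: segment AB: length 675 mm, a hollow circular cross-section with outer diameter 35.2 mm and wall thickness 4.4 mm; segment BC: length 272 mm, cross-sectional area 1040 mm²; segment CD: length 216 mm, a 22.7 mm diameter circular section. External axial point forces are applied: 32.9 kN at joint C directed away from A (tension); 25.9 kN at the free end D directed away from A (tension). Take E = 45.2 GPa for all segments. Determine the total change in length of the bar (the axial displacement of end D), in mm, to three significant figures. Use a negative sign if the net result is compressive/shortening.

Internal axial forces (sectioning from the free end, tension +): N_CD = 25.9 kN, N_BC = 58.8 kN, N_AB = 58.8 kN.
A_AB = 425.7 mm².
A_CD = 404.7 mm².
δ_AB = 58800·675/(425.7·45200) = 2.062 mm
δ_BC = 58800·272/(1040·45200) = 0.3402 mm
δ_CD = 25900·216/(404.7·45200) = 0.3058 mm
δ = Σδ_i = 2.709 mm.

2.71 mm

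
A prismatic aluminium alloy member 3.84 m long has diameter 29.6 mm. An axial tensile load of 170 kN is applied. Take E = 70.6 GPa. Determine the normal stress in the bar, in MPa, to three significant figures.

247 MPa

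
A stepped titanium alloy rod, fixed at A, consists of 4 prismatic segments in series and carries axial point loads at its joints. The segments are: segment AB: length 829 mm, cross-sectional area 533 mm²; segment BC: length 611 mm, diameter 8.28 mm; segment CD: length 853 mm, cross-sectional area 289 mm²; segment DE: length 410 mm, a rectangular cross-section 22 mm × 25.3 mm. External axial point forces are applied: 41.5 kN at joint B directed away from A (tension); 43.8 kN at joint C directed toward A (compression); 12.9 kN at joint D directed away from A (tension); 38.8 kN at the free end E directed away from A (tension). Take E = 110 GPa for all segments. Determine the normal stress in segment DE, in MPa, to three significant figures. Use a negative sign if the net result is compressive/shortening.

69.7 MPa

Internal axial forces (sectioning from the free end, tension +): N_DE = 38.8 kN, N_CD = 51.7 kN, N_BC = 7.9 kN, N_AB = 49.4 kN.
A_DE = 556.6 mm².
σ_DE = N_DE/A_DE = 38800/556.6 = 69.71 MPa.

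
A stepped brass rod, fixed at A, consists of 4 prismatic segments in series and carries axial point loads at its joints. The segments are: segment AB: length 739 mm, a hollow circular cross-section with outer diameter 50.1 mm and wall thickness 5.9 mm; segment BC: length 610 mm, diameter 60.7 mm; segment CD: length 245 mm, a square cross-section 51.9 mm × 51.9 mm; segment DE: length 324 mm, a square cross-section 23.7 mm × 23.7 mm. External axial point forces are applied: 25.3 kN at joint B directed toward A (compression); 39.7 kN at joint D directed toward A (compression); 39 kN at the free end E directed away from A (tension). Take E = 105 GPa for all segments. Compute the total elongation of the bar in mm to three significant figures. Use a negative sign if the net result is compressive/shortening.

-0.0111 mm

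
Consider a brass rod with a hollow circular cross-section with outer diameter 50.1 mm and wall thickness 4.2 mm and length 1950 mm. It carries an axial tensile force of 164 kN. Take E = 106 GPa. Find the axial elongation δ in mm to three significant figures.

4.98 mm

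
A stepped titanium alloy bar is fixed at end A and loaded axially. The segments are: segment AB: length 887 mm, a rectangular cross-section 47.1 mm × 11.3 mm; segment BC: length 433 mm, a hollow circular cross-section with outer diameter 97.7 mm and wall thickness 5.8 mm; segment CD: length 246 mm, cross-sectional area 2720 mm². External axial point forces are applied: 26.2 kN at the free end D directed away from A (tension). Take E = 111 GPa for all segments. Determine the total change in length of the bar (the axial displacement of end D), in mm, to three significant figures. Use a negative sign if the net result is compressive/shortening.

0.476 mm

Internal axial forces (sectioning from the free end, tension +): N_CD = 26.2 kN, N_BC = 26.2 kN, N_AB = 26.2 kN.
A_AB = 532.2 mm².
A_BC = 1675 mm².
δ_AB = 26200·887/(532.2·111000) = 0.3934 mm
δ_BC = 26200·433/(1675·111000) = 0.06103 mm
δ_CD = 26200·246/(2720·111000) = 0.02135 mm
δ = Σδ_i = 0.4758 mm.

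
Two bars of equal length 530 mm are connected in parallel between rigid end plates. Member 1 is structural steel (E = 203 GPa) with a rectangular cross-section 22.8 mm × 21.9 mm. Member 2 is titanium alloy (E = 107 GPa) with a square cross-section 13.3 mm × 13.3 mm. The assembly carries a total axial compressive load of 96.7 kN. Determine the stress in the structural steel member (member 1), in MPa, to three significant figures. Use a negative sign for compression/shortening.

-163 MPa

A_1 = 499.3 mm².
A_2 = 176.9 mm².
Equal strain + equilibrium ⇒ each member carries load in proportion to AE: A₁E₁ = 101400000 N, A₂E₂ = 18930000 N, ΣAE = 120300000 N.
σ₁ = P·E₁/ΣAE = -96700·203000/120300000 = -163.2 MPa.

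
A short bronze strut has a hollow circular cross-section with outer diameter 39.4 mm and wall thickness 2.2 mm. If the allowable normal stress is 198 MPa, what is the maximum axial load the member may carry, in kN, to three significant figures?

50.9 kN

A = 257.1 mm².
P_max = σ_allow · A = 198 · 257.1 = 50910 N = 50.91 kN.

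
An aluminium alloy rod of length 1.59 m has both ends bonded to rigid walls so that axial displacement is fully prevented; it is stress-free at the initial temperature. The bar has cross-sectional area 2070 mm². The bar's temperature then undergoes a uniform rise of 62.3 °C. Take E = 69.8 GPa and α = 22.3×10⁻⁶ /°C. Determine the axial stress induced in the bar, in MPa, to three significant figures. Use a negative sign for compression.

Free thermal expansion αLΔT = 22.3e-6 · 1590 · 62.3 = 2.209 mm.
The walls impose strain ε = −(2.209)/1590 = -1.3893e-03; σ = Eε = 69800 · -1.3893e-03 = -96.97 MPa.

-97.0 MPa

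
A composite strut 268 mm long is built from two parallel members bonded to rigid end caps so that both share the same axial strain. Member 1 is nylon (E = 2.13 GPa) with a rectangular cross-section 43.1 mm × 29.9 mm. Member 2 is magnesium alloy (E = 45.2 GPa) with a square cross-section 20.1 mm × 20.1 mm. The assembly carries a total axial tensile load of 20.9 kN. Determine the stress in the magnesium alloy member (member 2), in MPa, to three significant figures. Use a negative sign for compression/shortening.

A_1 = 1289 mm².
A_2 = 404 mm².
Equal strain + equilibrium ⇒ each member carries load in proportion to AE: A₁E₁ = 2745000 N, A₂E₂ = 18260000 N, ΣAE = 21010000 N.
σ₂ = P·E₂/ΣAE = 20900·45200/21010000 = 44.97 MPa.

45.0 MPa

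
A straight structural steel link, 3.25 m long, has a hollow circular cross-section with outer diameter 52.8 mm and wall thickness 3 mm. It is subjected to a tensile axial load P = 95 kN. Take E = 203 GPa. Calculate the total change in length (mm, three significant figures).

A = 469.4 mm².
δ_mech = NL/(AE) = 95000·3250/(469.4·203000) = 3.24 mm.

3.24 mm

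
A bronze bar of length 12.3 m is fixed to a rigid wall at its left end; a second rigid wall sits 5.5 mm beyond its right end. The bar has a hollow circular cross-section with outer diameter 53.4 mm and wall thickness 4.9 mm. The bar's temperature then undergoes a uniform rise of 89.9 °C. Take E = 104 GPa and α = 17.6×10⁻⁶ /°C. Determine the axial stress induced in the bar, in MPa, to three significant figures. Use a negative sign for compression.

Free thermal expansion αLΔT = 17.6e-6 · 12300 · 89.9 = 19.46 mm.
The walls engage after the gap closes; constrained expansion = 19.46 − 5.5 = 13.96 mm.
The walls impose strain ε = −(13.96)/12300 = -1.1351e-03; σ = Eε = 104000 · -1.1351e-03 = -118 MPa.

-118 MPa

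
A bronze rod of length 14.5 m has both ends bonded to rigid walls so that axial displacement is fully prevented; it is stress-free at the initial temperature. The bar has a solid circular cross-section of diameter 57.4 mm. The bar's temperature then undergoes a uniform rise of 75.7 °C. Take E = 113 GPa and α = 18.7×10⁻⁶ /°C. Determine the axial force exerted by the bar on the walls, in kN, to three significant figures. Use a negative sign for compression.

Free thermal expansion αLΔT = 18.7e-6 · 14500 · 75.7 = 20.53 mm.
The walls impose strain ε = −(20.53)/14500 = -1.4156e-03; σ = Eε = 113000 · -1.4156e-03 = -160 MPa.
Wall reaction R = σ·A = -160·2588 = -413900 N = -413.9 kN.

-414 kN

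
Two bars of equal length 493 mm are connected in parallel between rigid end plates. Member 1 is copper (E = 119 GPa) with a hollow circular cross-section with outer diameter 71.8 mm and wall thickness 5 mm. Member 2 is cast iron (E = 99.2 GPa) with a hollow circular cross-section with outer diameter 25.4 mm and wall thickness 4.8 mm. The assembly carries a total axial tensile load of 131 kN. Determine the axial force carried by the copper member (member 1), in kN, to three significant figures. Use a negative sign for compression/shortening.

105 kN

A_1 = 1049 mm².
A_2 = 310.6 mm².
Equal strain + equilibrium ⇒ each member carries load in proportion to AE: A₁E₁ = 124900000 N, A₂E₂ = 30820000 N, ΣAE = 155700000 N.
F₁ = P·A₁E₁/ΣAE = 131000·124900000/155700000 = 105100 N.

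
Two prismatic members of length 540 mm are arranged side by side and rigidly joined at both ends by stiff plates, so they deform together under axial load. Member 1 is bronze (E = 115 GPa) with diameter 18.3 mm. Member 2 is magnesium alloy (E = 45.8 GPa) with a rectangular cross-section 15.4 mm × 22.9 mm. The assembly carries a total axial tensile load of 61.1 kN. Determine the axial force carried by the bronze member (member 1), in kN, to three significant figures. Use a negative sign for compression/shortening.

A_1 = 263 mm².
A_2 = 352.7 mm².
Equal strain + equilibrium ⇒ each member carries load in proportion to AE: A₁E₁ = 30250000 N, A₂E₂ = 16150000 N, ΣAE = 46400000 N.
F₁ = P·A₁E₁/ΣAE = 61100·30250000/46400000 = 39830 N.

39.8 kN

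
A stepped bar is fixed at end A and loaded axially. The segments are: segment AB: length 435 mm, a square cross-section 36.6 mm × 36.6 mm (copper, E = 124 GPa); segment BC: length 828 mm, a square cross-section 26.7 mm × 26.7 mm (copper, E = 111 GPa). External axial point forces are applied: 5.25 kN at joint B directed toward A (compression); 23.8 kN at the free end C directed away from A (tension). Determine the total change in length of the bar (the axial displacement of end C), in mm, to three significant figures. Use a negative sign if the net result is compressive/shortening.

Internal axial forces (sectioning from the free end, tension +): N_BC = 23.8 kN, N_AB = 18.55 kN.
A_AB = 1340 mm².
A_BC = 712.9 mm².
δ_AB = 18550·435/(1340·124000) = 0.04858 mm
δ_BC = 23800·828/(712.9·111000) = 0.249 mm
δ = Σδ_i = 0.2976 mm.

0.298 mm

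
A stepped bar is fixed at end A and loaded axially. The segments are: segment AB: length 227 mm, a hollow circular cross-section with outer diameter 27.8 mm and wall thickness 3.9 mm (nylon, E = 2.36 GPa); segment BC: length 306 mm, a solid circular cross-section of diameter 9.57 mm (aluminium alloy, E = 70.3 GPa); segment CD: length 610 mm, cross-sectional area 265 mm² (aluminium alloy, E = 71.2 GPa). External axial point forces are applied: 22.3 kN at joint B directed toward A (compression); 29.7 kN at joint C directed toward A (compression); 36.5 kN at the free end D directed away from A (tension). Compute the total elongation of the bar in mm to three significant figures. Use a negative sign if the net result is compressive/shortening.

-3.50 mm

Internal axial forces (sectioning from the free end, tension +): N_CD = 36.5 kN, N_BC = 6.8 kN, N_AB = -15.5 kN.
A_AB = 292.8 mm².
A_BC = 71.93 mm².
δ_AB = -15500·227/(292.8·2360) = -5.091 mm
δ_BC = 6800·306/(71.93·70300) = 0.4115 mm
δ_CD = 36500·610/(265·71200) = 1.18 mm
δ = Σδ_i = -3.5 mm.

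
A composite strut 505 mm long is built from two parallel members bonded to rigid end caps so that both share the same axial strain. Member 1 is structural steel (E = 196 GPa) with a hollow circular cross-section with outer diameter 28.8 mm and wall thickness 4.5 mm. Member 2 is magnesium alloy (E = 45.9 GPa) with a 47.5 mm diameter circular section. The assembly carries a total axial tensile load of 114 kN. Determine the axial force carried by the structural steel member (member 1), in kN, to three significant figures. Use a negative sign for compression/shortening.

A_1 = 343.5 mm².
A_2 = 1772 mm².
Equal strain + equilibrium ⇒ each member carries load in proportion to AE: A₁E₁ = 67330000 N, A₂E₂ = 81340000 N, ΣAE = 148700000 N.
F₁ = P·A₁E₁/ΣAE = 114000·67330000/148700000 = 51630 N.

51.6 kN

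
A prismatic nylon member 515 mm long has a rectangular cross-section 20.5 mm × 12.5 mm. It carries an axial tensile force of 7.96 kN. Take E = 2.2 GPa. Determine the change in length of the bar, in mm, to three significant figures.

A = 256.2 mm².
δ_mech = NL/(AE) = 7960·515/(256.2·2200) = 7.272 mm.

7.27 mm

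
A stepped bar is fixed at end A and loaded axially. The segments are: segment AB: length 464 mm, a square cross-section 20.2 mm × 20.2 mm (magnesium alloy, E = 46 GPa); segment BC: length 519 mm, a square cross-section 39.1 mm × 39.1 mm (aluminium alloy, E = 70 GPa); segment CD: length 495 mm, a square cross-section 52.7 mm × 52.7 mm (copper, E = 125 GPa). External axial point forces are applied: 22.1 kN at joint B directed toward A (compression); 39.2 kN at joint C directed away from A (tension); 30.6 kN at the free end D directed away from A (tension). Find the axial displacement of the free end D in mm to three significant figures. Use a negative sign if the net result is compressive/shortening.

1.56 mm

Internal axial forces (sectioning from the free end, tension +): N_CD = 30.6 kN, N_BC = 69.8 kN, N_AB = 47.7 kN.
A_AB = 408 mm².
A_BC = 1529 mm².
A_CD = 2777 mm².
δ_AB = 47700·464/(408·46000) = 1.179 mm
δ_BC = 69800·519/(1529·70000) = 0.3385 mm
δ_CD = 30600·495/(2777·125000) = 0.04363 mm
δ = Σδ_i = 1.561 mm.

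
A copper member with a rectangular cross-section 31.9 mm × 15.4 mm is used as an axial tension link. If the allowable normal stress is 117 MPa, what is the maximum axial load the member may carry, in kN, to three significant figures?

A = 491.3 mm².
P_max = σ_allow · A = 117 · 491.3 = 57480 N = 57.48 kN.

57.5 kN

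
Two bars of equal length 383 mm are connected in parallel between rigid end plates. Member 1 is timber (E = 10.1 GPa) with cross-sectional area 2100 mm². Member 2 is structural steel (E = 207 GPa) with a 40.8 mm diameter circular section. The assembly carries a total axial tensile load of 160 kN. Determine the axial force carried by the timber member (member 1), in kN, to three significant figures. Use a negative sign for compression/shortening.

A_2 = 1307 mm².
Equal strain + equilibrium ⇒ each member carries load in proportion to AE: A₁E₁ = 21210000 N, A₂E₂ = 270600000 N, ΣAE = 291800000 N.
F₁ = P·A₁E₁/ΣAE = 160000·21210000/291800000 = 11630 N.

11.6 kN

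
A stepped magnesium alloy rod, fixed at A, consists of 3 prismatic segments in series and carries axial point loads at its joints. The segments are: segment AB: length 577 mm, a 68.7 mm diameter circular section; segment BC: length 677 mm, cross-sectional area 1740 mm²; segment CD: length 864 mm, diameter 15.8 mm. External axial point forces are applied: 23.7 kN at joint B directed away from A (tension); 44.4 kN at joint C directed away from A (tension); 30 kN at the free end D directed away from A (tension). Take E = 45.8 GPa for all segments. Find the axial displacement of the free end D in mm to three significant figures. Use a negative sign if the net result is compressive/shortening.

3.85 mm

Internal axial forces (sectioning from the free end, tension +): N_CD = 30 kN, N_BC = 74.4 kN, N_AB = 98.1 kN.
A_AB = 3707 mm².
A_CD = 196.1 mm².
δ_AB = 98100·577/(3707·45800) = 0.3334 mm
δ_BC = 74400·677/(1740·45800) = 0.632 mm
δ_CD = 30000·864/(196.1·45800) = 2.886 mm
δ = Σδ_i = 3.852 mm.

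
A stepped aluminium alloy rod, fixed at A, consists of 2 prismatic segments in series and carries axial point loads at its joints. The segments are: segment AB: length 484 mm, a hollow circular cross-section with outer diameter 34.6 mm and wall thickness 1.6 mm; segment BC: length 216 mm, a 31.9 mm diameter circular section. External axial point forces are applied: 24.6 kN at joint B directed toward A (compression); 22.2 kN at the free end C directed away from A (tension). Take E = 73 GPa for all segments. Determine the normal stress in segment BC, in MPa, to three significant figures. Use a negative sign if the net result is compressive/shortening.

Internal axial forces (sectioning from the free end, tension +): N_BC = 22.2 kN, N_AB = -2.4 kN.
A_BC = 799.2 mm².
σ_BC = N_BC/A_BC = 22200/799.2 = 27.78 MPa.

27.8 MPa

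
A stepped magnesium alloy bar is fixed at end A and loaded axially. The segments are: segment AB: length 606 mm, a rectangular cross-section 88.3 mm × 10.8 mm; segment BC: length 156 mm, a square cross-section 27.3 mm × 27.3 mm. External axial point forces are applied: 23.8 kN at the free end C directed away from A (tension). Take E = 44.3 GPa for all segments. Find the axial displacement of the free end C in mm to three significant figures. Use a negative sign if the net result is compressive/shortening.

Internal axial forces (sectioning from the free end, tension +): N_BC = 23.8 kN, N_AB = 23.8 kN.
A_AB = 953.6 mm².
A_BC = 745.3 mm².
δ_AB = 23800·606/(953.6·44300) = 0.3414 mm
δ_BC = 23800·156/(745.3·44300) = 0.1125 mm
δ = Σδ_i = 0.4539 mm.

0.454 mm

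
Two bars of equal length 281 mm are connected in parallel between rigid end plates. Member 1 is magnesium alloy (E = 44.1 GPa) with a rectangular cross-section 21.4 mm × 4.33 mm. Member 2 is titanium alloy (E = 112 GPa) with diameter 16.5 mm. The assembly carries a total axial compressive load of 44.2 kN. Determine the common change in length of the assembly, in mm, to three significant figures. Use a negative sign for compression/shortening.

A_1 = 92.66 mm².
A_2 = 213.8 mm².
Equal strain + equilibrium ⇒ each member carries load in proportion to AE: A₁E₁ = 4086000 N, A₂E₂ = 23950000 N, ΣAE = 28030000 N.
δ = PL/ΣAE = -44200·281/28030000 = -0.443 mm.

-0.443 mm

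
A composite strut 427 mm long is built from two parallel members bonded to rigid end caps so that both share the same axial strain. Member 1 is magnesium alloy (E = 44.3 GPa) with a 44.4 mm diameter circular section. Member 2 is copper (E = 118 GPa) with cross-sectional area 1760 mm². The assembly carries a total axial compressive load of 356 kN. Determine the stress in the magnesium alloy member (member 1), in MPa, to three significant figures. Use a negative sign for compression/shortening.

-57.1 MPa

A_1 = 1548 mm².
Equal strain + equilibrium ⇒ each member carries load in proportion to AE: A₁E₁ = 68590000 N, A₂E₂ = 207700000 N, ΣAE = 276300000 N.
σ₁ = P·E₁/ΣAE = -356000·44300/276300000 = -57.08 MPa.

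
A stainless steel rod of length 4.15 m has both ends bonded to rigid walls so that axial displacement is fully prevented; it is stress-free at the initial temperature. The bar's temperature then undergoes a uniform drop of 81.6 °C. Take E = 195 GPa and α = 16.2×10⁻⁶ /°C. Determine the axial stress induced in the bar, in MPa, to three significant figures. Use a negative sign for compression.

Free thermal expansion αLΔT = 16.2e-6 · 4150 · -81.6 = -5.486 mm.
The walls impose strain ε = −(-5.486)/4150 = 1.3219e-03; σ = Eε = 195000 · 1.3219e-03 = 257.8 MPa.

258 MPa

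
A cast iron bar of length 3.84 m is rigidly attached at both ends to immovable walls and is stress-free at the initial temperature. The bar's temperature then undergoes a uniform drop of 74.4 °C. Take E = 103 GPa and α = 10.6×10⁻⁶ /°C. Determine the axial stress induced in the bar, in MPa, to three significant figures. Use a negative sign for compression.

81.2 MPa

Free thermal expansion αLΔT = 10.6e-6 · 3840 · -74.4 = -3.028 mm.
The walls impose strain ε = −(-3.028)/3840 = 7.8864e-04; σ = Eε = 103000 · 7.8864e-04 = 81.23 MPa.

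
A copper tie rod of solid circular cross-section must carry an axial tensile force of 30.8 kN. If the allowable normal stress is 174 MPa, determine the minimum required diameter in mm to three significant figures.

15.0 mm

Required area A ≥ P/σ_allow = 30800/174 = 177 mm².
For a solid circular section, d ≥ √(4A/π) = 15.01 mm.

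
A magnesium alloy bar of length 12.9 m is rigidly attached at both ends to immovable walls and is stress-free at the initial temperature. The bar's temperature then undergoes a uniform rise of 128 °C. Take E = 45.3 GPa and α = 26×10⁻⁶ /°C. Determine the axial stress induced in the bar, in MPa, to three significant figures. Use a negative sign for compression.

-151 MPa

Free thermal expansion αLΔT = 26e-6 · 12900 · 128 = 42.93 mm.
The walls impose strain ε = −(42.93)/12900 = -3.3280e-03; σ = Eε = 45300 · -3.3280e-03 = -150.8 MPa.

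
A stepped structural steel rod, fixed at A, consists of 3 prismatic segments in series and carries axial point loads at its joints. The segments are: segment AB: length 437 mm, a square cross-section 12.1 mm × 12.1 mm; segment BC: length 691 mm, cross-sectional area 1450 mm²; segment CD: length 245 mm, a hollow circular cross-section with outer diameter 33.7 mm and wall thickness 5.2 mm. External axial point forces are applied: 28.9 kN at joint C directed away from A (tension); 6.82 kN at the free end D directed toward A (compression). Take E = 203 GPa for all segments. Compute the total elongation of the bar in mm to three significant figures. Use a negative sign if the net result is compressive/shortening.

0.359 mm

Internal axial forces (sectioning from the free end, tension +): N_CD = -6.82 kN, N_BC = 22.08 kN, N_AB = 22.08 kN.
A_AB = 146.4 mm².
A_CD = 465.6 mm².
δ_AB = 22080·437/(146.4·203000) = 0.3246 mm
δ_BC = 22080·691/(1450·203000) = 0.05183 mm
δ_CD = -6820·245/(465.6·203000) = -0.01768 mm
δ = Σδ_i = 0.3588 mm.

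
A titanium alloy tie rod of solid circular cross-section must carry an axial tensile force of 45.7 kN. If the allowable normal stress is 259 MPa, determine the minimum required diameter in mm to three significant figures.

15.0 mm

Required area A ≥ P/σ_allow = 45700/259 = 176.4 mm².
For a solid circular section, d ≥ √(4A/π) = 14.99 mm.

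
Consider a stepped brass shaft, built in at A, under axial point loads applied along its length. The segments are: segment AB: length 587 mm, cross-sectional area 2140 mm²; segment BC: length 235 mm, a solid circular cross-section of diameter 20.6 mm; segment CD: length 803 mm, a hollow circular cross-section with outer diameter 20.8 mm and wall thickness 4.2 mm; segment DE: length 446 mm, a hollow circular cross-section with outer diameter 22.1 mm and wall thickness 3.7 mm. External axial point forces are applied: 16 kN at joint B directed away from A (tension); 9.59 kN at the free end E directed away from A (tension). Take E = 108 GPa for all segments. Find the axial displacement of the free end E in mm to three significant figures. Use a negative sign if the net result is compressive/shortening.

0.638 mm

Internal axial forces (sectioning from the free end, tension +): N_DE = 9.59 kN, N_CD = 9.59 kN, N_BC = 9.59 kN, N_AB = 25.59 kN.
A_BC = 333.3 mm².
A_CD = 219 mm².
A_DE = 213.9 mm².
δ_AB = 25590·587/(2140·108000) = 0.06499 mm
δ_BC = 9590·235/(333.3·108000) = 0.06261 mm
δ_CD = 9590·803/(219·108000) = 0.3255 mm
δ_DE = 9590·446/(213.9·108000) = 0.1852 mm
δ = Σδ_i = 0.6383 mm.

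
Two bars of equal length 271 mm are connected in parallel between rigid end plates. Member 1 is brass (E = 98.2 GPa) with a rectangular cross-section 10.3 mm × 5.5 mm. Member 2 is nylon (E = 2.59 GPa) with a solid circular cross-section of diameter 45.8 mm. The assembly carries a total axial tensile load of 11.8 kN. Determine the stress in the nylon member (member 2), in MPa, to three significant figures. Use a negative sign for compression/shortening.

A_1 = 56.65 mm².
A_2 = 1647 mm².
Equal strain + equilibrium ⇒ each member carries load in proportion to AE: A₁E₁ = 5563000 N, A₂E₂ = 4267000 N, ΣAE = 9830000 N.
σ₂ = P·E₂/ΣAE = 11800·2590/9830000 = 3.109 MPa.

3.11 MPa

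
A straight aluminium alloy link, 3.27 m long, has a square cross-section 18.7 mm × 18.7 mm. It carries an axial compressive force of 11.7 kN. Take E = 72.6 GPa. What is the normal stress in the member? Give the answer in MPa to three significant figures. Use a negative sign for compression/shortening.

A = 349.7 mm².
σ = N/A = -11700/349.7 = -33.46 MPa.

-33.5 MPa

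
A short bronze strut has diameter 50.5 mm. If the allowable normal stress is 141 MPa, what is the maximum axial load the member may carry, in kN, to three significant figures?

A = 2003 mm².
P_max = σ_allow · A = 141 · 2003 = 282400 N = 282.4 kN.

282 kN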